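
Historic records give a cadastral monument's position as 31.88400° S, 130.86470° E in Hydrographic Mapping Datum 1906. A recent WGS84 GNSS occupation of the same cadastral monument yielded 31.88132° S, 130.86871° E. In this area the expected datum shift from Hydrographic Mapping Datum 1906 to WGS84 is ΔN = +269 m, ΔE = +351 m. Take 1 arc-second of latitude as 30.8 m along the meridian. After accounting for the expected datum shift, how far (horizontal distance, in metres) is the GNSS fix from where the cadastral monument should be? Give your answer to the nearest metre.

Observed coordinate differences: Δφ = +0.00268°, Δλ = +0.00401°.
Converting to metres (1° lat = 110880 m, cos φ = 0.849119): observed ΔN = 297.2 m, observed ΔE = 377.5 m.
Subtracting the expected shift leaves a residual of 297.2 − (269) = 28.2 m north and 377.5 − (351) = 26.5 m east.
Residual distance = √(28.2² + 26.5²) = 38.7 m.

39 m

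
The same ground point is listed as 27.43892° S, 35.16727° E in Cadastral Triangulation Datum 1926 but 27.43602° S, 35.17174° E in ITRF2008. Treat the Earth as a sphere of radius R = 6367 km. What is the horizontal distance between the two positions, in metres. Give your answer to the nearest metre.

Δφ = -27.43602° − -27.43892° = +0.00290°; Δλ = 35.17174° − 35.16727° = +0.00447°.
1° along a meridian = πR/180 = 111125 m.
ΔN = Δφ × 111125 = 322.3 m; ΔE = Δλ × 111125 × cos(-27.43892°) = +0.00447 × 111125 × 0.887503 = 440.8 m.
Distance = √(ΔE² + ΔN²) = √(440.8² + 322.3²) = 546.1 m.

546 m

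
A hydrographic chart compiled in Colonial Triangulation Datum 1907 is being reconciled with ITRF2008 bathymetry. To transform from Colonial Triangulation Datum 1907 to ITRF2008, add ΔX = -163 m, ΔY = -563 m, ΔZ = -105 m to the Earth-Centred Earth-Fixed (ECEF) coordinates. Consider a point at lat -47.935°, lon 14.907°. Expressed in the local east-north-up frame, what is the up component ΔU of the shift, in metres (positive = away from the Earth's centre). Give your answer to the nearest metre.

ΔU = -125 m

At φ = -47.935°, λ = 14.907°: sin φ = -0.742385, cos φ = 0.669973, sin λ = 0.257251, cos λ = 0.966345.
ΔU = cos φ cos λ·ΔX + cos φ sin λ·ΔY + sin φ·ΔZ = (0.669973)(0.966345)(-163) + (0.669973)(0.257251)(-563) + (-0.742385)(-105) = -124.61 m.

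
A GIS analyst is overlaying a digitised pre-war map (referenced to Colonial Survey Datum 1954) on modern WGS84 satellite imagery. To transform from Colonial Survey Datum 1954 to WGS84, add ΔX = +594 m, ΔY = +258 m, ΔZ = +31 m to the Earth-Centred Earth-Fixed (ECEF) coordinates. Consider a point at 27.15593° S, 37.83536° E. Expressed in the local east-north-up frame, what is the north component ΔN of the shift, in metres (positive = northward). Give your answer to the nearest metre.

At φ = -27.15593°, λ = 37.83536°: sin φ = -0.456414, cos φ = 0.889768, sin λ = 0.613395, cos λ = 0.789777.
ΔN = −sin φ cos λ·ΔX − sin φ sin λ·ΔY + cos φ·ΔZ = −(-0.456414)(0.789777)(594) − (-0.456414)(0.613395)(258) + (0.889768)(31) = 313.93 m.

ΔN = 314 m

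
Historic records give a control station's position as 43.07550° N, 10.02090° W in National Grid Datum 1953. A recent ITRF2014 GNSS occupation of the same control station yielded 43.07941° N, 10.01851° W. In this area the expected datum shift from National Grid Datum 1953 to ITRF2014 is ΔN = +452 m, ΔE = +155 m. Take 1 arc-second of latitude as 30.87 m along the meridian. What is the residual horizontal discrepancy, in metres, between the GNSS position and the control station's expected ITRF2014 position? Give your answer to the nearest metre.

43 m

Observed coordinate differences: Δφ = +0.00391°, Δλ = +0.00239°.
Converting to metres (1° lat = 111132 m, cos φ = 0.730454): observed ΔN = 434.5 m, observed ΔE = 194.0 m.
Subtracting the expected shift leaves a residual of 434.5 − (452) = -17.5 m north and 194.0 − (155) = 39.0 m east.
Residual distance = √((-17.5)² + 39.0²) = 42.7 m.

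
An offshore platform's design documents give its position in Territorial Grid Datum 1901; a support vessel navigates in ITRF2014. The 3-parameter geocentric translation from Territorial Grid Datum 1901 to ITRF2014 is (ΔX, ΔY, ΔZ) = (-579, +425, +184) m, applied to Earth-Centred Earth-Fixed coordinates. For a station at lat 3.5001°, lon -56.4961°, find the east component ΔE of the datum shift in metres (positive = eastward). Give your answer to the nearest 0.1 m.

At φ = 3.5001°, λ = -56.4961°: sin φ = 0.061050, cos φ = 0.998135, sin λ = -0.833848, cos λ = 0.551994.
ΔE = −sin λ·ΔX + cos λ·ΔY = −(-0.833848)·(-579) + (0.551994)·(425) = -248.20 m.

ΔE = -248.2 m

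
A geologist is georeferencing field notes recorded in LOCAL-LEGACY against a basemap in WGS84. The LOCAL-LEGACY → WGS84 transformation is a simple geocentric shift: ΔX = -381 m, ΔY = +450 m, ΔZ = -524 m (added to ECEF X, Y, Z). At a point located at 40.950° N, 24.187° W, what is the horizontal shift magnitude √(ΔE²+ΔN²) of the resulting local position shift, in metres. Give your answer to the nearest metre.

259 m

The local east axis at (φ, λ) is (−sin λ, cos λ, 0), so ΔE = −sin(-24.187°)·(-381) + cos(-24.187°)·450 = 254.39 m.
The local north axis is (−sin φ cos λ, −sin φ sin λ, cos φ), giving ΔN = 227.786 + 120.838 − 395.768 = -47.14 m.
Horizontal magnitude = √(ΔE² + ΔN²) = √(254.39² + (-47.14)²) = 258.73 m.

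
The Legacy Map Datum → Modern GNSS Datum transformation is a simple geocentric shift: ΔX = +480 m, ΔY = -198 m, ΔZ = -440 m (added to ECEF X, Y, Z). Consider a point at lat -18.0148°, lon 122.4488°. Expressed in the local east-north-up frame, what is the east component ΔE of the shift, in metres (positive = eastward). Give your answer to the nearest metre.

ΔE = -299 m

The local east axis at (φ, λ) is (−sin λ, cos λ, 0), so ΔE = −sin(122.4488°)·480 + cos(122.4488°)·(-198) = -298.82 m.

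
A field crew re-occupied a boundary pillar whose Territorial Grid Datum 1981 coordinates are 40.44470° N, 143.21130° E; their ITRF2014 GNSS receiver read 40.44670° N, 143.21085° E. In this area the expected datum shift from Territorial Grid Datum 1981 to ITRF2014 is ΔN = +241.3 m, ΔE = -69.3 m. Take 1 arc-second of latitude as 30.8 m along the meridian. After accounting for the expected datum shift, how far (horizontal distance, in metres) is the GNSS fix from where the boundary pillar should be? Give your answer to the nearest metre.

37 m

Observed coordinate differences: Δφ = +0.00200°, Δλ = -0.00045°.
Converting to metres (1° lat = 110880 m, cos φ = 0.761032): observed ΔN = 221.8 m, observed ΔE = -38.0 m.
Subtracting the expected shift leaves a residual of 221.8 − (241.3) = -19.5 m north and -38.0 − (-69.3) = 31.3 m east.
Residual distance = √((-19.5)² + 31.3²) = 36.9 m.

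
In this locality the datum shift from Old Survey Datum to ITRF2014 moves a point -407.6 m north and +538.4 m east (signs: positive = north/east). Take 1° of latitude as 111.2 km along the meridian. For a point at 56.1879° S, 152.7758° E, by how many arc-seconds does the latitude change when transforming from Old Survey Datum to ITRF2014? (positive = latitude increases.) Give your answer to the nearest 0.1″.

Δφ = -13.2″

1° of latitude = 111.2 km, so Δφ = -407.6 / 111200 = -0.0036655° = -13.196″.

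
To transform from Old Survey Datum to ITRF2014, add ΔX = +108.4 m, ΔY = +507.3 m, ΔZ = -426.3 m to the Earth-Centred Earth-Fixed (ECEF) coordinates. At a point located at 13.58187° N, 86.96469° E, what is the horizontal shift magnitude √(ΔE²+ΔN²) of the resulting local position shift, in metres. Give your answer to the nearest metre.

At φ = 13.58187°, λ = 86.96469°: sin φ = 0.234835, cos φ = 0.972035, sin λ = 0.998597, cos λ = 0.052951.
ΔE = −sin λ·ΔX + cos λ·ΔY = −(0.998597)·(108.4) + (0.052951)·(507.3) = -81.39 m.
ΔN = −sin φ cos λ·ΔX − sin φ sin λ·ΔY + cos φ·ΔZ = −(0.234835)(0.052951)(108.4) − (0.234835)(0.998597)(507.3) + (0.972035)(-426.3) = -534.69 m.
Horizontal magnitude = √(ΔE² + ΔN²) = √((-81.39)² + (-534.69)²) = 540.85 m.

541 m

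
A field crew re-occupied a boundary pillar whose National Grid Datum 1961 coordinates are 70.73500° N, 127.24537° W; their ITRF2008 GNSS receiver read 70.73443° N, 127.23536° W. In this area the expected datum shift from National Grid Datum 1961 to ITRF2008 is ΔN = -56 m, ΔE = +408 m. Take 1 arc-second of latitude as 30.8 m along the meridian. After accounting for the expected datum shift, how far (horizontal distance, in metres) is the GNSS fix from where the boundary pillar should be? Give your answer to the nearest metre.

Observed coordinate differences: Δφ = -0.00057°, Δλ = +0.01001°.
Converting to metres (1° lat = 110880 m, cos φ = 0.329938): observed ΔN = -63.2 m, observed ΔE = 366.2 m.
Subtracting the expected shift leaves a residual of -63.2 − (-56) = -7.2 m north and 366.2 − (408) = -41.8 m east.
Residual distance = √((-7.2)² + (-41.8)²) = 42.4 m.

42 m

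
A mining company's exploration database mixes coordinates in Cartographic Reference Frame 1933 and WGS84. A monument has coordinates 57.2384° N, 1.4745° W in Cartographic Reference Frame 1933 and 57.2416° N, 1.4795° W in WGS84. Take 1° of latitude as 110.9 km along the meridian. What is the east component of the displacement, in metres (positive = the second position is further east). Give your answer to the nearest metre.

ΔE = -300 m

Δφ = 57.2416° − 57.2384° = +0.0032°; Δλ = -1.4795° − -1.4745° = -0.0050°.
ΔN = Δφ × 110900 = 354.9 m; ΔE = Δλ × 110900 × cos(57.2384°) = -0.0050 × 110900 × 0.541145 = -300.1 m.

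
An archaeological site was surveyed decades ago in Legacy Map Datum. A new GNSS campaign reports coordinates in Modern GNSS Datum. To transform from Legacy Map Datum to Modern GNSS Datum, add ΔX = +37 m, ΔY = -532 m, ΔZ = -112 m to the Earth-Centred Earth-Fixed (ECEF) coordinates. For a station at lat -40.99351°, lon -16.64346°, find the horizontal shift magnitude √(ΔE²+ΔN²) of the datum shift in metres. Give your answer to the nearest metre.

The local east axis at (φ, λ) is (−sin λ, cos λ, 0), so ΔE = −sin(-16.64346°)·37 + cos(-16.64346°)·(-532) = -499.11 m.
The local north axis is (−sin φ cos λ, −sin φ sin λ, cos φ), giving ΔN = 23.254 + 99.953 − 84.536 = 38.67 m.
Horizontal magnitude = √(ΔE² + ΔN²) = √((-499.11)² + 38.67²) = 500.61 m.

501 m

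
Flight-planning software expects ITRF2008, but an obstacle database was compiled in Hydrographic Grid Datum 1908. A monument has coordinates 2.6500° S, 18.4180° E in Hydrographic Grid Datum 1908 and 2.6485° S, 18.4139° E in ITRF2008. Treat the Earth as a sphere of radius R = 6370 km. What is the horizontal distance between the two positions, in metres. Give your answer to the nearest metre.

Δφ = -2.6485° − -2.6500° = +0.0015°; Δλ = 18.4139° − 18.4180° = -0.0041°.
1° along a meridian = πR/180 = 111177 m.
ΔN = Δφ × 111177 = 166.8 m; ΔE = Δλ × 111177 × cos(-2.6500°) = -0.0041 × 111177 × 0.998931 = -455.3 m.
Distance = √(ΔE² + ΔN²) = √((-455.3)² + 166.8²) = 484.9 m.

485 m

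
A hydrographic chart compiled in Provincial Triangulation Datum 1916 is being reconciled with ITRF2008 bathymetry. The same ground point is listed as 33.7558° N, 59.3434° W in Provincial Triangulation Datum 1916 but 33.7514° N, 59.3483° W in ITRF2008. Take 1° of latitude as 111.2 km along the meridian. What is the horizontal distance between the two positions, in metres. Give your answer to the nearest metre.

Δφ = 33.7514° − 33.7558° = -0.0044°; Δλ = -59.3483° − -59.3434° = -0.0049°.
ΔN = Δφ × 111200 = -489.3 m; ΔE = Δλ × 111200 × cos(33.7558°) = -0.0049 × 111200 × 0.831413 = -453.0 m.
Distance = √(ΔE² + ΔN²) = √((-453.0)² + (-489.3)²) = 666.8 m.

667 m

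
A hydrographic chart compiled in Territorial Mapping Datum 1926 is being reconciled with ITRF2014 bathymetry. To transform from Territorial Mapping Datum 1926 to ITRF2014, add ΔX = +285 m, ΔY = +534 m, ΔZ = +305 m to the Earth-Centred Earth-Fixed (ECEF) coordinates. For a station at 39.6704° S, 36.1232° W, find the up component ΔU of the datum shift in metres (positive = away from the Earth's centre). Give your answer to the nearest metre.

The local up (radial) axis is (cos φ cos λ, cos φ sin λ, sin φ), giving ΔU = 177.199 − 242.315 − 194.703 = -259.82 m.

ΔU = -260 m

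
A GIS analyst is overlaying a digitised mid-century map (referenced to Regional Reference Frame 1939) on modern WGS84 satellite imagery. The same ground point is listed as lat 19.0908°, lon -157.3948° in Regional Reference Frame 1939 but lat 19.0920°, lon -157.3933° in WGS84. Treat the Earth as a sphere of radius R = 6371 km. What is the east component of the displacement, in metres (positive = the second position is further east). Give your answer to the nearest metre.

Δφ = 19.0920° − 19.0908° = +0.0012°; Δλ = -157.3933° − -157.3948° = +0.0015°.
1° along a meridian = πR/180 = 111195 m.
ΔN = Δφ × 111195 = 133.4 m; ΔE = Δλ × 111195 × cos(19.0908°) = +0.0015 × 111195 × 0.945001 = 157.6 m.

ΔE = 158 m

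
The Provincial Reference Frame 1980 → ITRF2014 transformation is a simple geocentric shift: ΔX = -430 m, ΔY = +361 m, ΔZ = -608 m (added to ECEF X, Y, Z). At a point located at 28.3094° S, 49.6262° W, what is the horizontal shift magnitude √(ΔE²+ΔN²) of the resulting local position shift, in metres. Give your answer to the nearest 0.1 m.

The local east axis at (φ, λ) is (−sin λ, cos λ, 0), so ΔE = −sin(-49.6262°)·(-430) + cos(-49.6262°)·361 = -93.74 m.
The local north axis is (−sin φ cos λ, −sin φ sin λ, cos φ), giving ΔN = -132.094 − 130.425 − 535.283 = -797.80 m.
Horizontal magnitude = √(ΔE² + ΔN²) = √((-93.74)² + (-797.80)²) = 803.29 m.

803.3 m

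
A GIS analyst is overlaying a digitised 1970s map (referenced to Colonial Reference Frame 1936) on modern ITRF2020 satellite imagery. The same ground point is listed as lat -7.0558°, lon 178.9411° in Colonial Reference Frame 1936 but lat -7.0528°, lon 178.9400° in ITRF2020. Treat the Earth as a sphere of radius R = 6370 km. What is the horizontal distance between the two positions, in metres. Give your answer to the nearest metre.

355 m

Δφ = -7.0528° − -7.0558° = +0.0030°; Δλ = 178.9400° − 178.9411° = -0.0011°.
1° along a meridian = πR/180 = 111177 m.
ΔN = Δφ × 111177 = 333.5 m; ΔE = Δλ × 111177 × cos(-7.0558°) = -0.0011 × 111177 × 0.992427 = -121.4 m.
Distance = √(ΔE² + ΔN²) = √((-121.4)² + 333.5²) = 354.9 m.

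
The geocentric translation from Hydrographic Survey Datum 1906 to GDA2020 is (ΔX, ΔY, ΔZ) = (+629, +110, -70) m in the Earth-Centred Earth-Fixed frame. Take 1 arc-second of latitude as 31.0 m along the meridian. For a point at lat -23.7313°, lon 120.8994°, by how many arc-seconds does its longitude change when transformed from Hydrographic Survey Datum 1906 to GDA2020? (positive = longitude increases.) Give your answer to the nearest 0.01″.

sin φ = -0.402448, cos φ = 0.915443, sin λ = 0.858070, cos λ = -0.513532.
East component: ΔE = −sin λ·ΔX + cos λ·ΔY = −(0.858070)(629) + (-0.513532)(110) = -596.21 m.
1° of latitude spans 3600 × 31.00 = 111600 m; at latitude φ, 1° of longitude spans that × cos φ = 102163.4 m, so Δλ = -596.21 / 102163.4 × 3600 = -21.009″.

Δλ = -21.01″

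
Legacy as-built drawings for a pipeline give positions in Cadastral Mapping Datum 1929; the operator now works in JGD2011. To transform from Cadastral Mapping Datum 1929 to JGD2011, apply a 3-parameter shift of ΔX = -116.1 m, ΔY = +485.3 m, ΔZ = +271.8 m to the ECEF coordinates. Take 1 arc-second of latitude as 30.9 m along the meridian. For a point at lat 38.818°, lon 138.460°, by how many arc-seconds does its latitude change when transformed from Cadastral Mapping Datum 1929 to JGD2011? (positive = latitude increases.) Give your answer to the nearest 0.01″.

sin φ = 0.626849, cos φ = 0.779141, sin λ = 0.663143, cos λ = -0.748493.
North component: ΔN = −sin φ cos λ·ΔX − sin φ sin λ·ΔY + cos φ·ΔZ = −(0.626849)(-0.748493)(-116.1) − (0.626849)(0.663143)(485.3) + (0.779141)(271.8) = -44.44 m.
1° of latitude spans 3600 × 30.90 = 111240 m, so Δφ = -44.44 / 111240 × 3600 = -1.438″.

Δφ = -1.44″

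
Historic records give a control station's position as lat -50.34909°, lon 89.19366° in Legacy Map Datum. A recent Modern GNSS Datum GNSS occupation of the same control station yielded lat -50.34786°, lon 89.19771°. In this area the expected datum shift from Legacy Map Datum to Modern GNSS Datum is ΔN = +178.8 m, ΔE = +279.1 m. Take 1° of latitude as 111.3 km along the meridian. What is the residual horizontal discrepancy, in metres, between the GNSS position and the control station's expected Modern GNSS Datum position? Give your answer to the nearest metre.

Observed coordinate differences: Δφ = +0.00123°, Δλ = +0.00405°.
Converting to metres (1° lat = 111300 m, cos φ = 0.638108): observed ΔN = 136.9 m, observed ΔE = 287.6 m.
Subtracting the expected shift leaves a residual of 136.9 − (178.8) = -41.9 m north and 287.6 − (279.1) = 8.5 m east.
Residual distance = √((-41.9)² + 8.5²) = 42.8 m.

43 m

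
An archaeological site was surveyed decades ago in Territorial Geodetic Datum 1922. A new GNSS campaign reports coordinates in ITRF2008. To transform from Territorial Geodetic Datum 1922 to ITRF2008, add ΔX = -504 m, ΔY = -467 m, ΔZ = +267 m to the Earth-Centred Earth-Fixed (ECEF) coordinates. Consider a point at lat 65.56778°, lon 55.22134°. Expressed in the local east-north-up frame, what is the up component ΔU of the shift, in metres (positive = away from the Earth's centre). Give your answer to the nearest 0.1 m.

At φ = 65.56778°, λ = 55.22134°: sin φ = 0.910451, cos φ = 0.413616, sin λ = 0.821362, cos λ = 0.570408.
ΔU = cos φ cos λ·ΔX + cos φ sin λ·ΔY + sin φ·ΔZ = (0.413616)(0.570408)(-504) + (0.413616)(0.821362)(-467) + (0.910451)(267) = -34.47 m.

ΔU = -34.5 m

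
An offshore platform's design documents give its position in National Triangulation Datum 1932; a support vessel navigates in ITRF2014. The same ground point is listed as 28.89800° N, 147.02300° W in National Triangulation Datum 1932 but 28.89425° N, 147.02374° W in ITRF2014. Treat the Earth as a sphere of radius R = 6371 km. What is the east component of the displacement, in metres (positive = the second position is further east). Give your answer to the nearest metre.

ΔE = -72 m

Δφ = 28.89425° − 28.89800° = -0.00375°; Δλ = -147.02374° − -147.02300° = -0.00074°.
1° along a meridian = πR/180 = 111195 m.
ΔN = Δφ × 111195 = -417.0 m; ΔE = Δλ × 111195 × cos(28.89800°) = -0.00074 × 111195 × 0.875481 = -72.0 m.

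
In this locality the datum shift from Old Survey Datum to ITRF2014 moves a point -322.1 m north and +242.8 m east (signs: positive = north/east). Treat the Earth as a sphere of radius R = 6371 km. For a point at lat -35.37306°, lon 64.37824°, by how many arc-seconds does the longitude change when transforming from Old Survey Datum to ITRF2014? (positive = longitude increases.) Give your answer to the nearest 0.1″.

Δλ = 9.6″

At latitude -35.37306°, cos φ = 0.815400.
One radian of longitude at latitude φ spans R cos φ, so Δλ = ΔE / (R cos φ) = 242.8 / (6371000 × 0.815400) = 4.6738e-05 rad = 9.640″.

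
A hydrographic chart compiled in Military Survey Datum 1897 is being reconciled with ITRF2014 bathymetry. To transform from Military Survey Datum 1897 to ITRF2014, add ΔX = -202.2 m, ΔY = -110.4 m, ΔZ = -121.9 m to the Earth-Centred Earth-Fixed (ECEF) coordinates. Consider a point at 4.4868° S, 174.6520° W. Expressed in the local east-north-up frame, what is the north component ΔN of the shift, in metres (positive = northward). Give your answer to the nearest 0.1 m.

The local north axis is (−sin φ cos λ, −sin φ sin λ, cos φ), giving ΔN = 15.749 + 0.805 − 121.526 = -104.97 m.

ΔN = -105.0 m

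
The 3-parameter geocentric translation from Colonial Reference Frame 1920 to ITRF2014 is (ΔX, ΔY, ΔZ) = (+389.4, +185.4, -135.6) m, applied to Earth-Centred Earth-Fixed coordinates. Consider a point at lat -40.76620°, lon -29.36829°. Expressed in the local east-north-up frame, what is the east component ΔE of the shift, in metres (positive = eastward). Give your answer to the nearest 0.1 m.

ΔE = 352.5 m

The local east axis at (φ, λ) is (−sin λ, cos λ, 0), so ΔE = −sin(-29.36829°)·389.4 + cos(-29.36829°)·185.4 = 352.54 m.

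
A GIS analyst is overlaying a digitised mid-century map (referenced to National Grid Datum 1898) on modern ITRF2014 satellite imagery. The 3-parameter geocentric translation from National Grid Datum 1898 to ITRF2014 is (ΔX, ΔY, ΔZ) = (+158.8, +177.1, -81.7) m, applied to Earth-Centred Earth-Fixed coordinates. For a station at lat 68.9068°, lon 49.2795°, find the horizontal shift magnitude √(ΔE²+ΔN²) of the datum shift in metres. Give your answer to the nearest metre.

The local east axis at (φ, λ) is (−sin λ, cos λ, 0), so ΔE = −sin(49.2795°)·158.8 + cos(49.2795°)·177.1 = -4.82 m.
The local north axis is (−sin φ cos λ, −sin φ sin λ, cos φ), giving ΔN = -96.655 − 125.231 − 29.403 = -251.29 m.
Horizontal magnitude = √(ΔE² + ΔN²) = √((-4.82)² + (-251.29)²) = 251.33 m.

251 m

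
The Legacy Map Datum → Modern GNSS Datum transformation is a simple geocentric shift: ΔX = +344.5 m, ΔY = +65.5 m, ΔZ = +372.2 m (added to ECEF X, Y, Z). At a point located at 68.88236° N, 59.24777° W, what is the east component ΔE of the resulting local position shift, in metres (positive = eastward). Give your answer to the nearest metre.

ΔE = 330 m

The local east axis at (φ, λ) is (−sin λ, cos λ, 0), so ΔE = −sin(-59.24777°)·344.5 + cos(-59.24777°)·65.5 = 329.55 m.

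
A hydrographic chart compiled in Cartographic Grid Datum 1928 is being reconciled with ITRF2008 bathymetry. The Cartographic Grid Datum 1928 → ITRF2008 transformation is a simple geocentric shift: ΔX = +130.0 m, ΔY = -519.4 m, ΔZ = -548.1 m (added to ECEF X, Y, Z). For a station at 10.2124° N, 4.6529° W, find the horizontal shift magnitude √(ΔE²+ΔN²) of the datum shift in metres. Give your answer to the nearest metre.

The local east axis at (φ, λ) is (−sin λ, cos λ, 0), so ΔE = −sin(-4.6529°)·130.0 + cos(-4.6529°)·(-519.4) = -507.14 m.
The local north axis is (−sin φ cos λ, −sin φ sin λ, cos φ), giving ΔN = -22.973 − 7.470 − 539.417 = -569.86 m.
Horizontal magnitude = √(ΔE² + ΔN²) = √((-507.14)² + (-569.86)²) = 762.85 m.

763 m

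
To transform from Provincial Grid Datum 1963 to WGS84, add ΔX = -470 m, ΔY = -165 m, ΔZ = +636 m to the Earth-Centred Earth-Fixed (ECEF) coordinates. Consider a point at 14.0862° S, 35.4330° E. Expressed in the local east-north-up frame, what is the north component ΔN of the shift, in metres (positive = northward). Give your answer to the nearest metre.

The local north axis is (−sin φ cos λ, −sin φ sin λ, cos φ), giving ΔN = -93.204 − 23.282 + 616.876 = 500.39 m.

ΔN = 500 m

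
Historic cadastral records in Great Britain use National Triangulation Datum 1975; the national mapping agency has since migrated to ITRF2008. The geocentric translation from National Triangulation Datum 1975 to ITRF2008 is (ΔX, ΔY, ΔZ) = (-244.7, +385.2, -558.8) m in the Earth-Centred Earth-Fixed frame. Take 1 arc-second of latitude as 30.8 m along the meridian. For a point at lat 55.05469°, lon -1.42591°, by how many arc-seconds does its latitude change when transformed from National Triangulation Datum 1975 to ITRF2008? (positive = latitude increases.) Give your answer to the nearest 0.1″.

Δφ = -3.6″

sin φ = 0.819699, cos φ = 0.572794, sin λ = -0.024884, cos λ = 0.999690.
North component: ΔN = −sin φ cos λ·ΔX − sin φ sin λ·ΔY + cos φ·ΔZ = −(0.819699)(0.999690)(-244.7) − (0.819699)(-0.024884)(385.2) + (0.572794)(-558.8) = -111.70 m.
1° of latitude spans 3600 × 30.80 = 110880 m, so Δφ = -111.70 / 110880 × 3600 = -3.627″.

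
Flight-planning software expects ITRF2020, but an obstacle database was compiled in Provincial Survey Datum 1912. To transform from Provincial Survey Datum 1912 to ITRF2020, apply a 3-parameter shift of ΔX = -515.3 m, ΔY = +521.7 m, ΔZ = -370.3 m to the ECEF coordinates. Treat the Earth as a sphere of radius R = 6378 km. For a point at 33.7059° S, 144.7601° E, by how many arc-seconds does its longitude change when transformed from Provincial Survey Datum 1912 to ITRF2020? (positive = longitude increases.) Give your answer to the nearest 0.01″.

Δλ = -5.01″

sin φ = -0.554930, cos φ = 0.831897, sin λ = 0.577001, cos λ = -0.816743.
East component: ΔE = −sin λ·ΔX + cos λ·ΔY = −(0.577001)(-515.3) + (-0.816743)(521.7) = -128.77 m.
1° of latitude spans πR/180 = 111317 m; at latitude φ, 1° of longitude spans that × cos φ = 92604.4 m, so Δλ = -128.77 / 92604.4 × 3600 = -5.006″.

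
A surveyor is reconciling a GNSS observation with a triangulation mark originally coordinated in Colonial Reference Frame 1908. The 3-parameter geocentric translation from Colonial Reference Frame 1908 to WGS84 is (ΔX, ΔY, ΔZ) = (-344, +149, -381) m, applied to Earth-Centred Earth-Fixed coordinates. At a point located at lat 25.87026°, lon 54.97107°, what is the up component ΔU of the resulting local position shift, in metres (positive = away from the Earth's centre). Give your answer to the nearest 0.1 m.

ΔU = -234.1 m

The local up (radial) axis is (cos φ cos λ, cos φ sin λ, sin φ), giving ΔU = -177.665 + 109.783 − 166.244 = -234.13 m.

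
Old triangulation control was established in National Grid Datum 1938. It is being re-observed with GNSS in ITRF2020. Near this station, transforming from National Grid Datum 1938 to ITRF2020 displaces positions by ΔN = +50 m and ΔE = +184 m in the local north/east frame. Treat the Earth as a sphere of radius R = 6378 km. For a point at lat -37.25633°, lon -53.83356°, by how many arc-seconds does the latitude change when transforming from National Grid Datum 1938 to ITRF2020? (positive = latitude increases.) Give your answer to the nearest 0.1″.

Δφ = 1.6″

On a sphere of radius R, 1 rad of latitude = R, so Δφ = ΔN / R = 50.0 / 6378000 = 7.8394e-06 rad = 1.617″.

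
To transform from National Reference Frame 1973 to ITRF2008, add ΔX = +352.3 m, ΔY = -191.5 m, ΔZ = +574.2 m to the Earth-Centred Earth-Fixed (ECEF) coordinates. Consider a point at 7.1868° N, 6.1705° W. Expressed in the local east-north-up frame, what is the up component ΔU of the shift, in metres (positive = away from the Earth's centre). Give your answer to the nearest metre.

ΔU = 440 m

The local up (radial) axis is (cos φ cos λ, cos φ sin λ, sin φ), giving ΔU = 347.507 + 20.422 + 71.835 = 439.76 m.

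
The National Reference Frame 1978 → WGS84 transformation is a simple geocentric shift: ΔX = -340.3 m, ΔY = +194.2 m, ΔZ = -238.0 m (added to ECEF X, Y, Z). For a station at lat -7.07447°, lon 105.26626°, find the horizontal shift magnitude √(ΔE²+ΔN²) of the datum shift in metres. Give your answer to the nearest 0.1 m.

343.0 m

At φ = -7.07447°, λ = 105.26626°: sin φ = -0.123159, cos φ = 0.992387, sin λ = 0.964713, cos λ = -0.263305.
ΔE = −sin λ·ΔX + cos λ·ΔY = −(0.964713)·(-340.3) + (-0.263305)·(194.2) = 277.16 m.
ΔN = −sin φ cos λ·ΔX − sin φ sin λ·ΔY + cos φ·ΔZ = −(-0.123159)(-0.263305)(-340.3) − (-0.123159)(0.964713)(194.2) + (0.992387)(-238.0) = -202.08 m.
Horizontal magnitude = √(ΔE² + ΔN²) = √(277.16² + (-202.08)²) = 343.01 m.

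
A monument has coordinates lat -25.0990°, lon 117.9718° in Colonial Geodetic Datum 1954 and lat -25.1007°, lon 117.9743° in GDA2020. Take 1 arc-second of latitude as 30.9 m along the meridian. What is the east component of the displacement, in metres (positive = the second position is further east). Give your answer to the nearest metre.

Δφ = -25.1007° − -25.0990° = -0.0017°; Δλ = 117.9743° − 117.9718° = +0.0025°.
1° of latitude = 3600 × 30.90 = 111240 m.
ΔN = Δφ × 111240 = -189.1 m; ΔE = Δλ × 111240 × cos(-25.0990°) = +0.0025 × 111240 × 0.905576 = 251.8 m.

ΔE = 252 m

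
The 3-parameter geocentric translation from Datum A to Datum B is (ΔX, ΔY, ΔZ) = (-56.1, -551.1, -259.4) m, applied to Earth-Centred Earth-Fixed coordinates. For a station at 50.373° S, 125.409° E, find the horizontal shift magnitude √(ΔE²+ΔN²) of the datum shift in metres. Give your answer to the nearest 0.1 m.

The local east axis at (φ, λ) is (−sin λ, cos λ, 0), so ΔE = −sin(125.409°)·(-56.1) + cos(125.409°)·(-551.1) = 365.04 m.
The local north axis is (−sin φ cos λ, −sin φ sin λ, cos φ), giving ΔN = 25.036 − 345.954 − 165.442 = -486.36 m.
Horizontal magnitude = √(ΔE² + ΔN²) = √(365.04² + (-486.36)²) = 608.11 m.

608.1 m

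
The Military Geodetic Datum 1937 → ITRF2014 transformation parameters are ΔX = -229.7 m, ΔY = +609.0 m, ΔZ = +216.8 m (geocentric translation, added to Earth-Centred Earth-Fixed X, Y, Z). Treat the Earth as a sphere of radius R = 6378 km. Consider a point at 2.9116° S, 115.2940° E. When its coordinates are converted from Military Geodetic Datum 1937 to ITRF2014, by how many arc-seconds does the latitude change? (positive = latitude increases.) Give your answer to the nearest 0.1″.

sin φ = -0.050795, cos φ = 0.998709, sin λ = 0.904127, cos λ = -0.427263.
North component: ΔN = −sin φ cos λ·ΔX − sin φ sin λ·ΔY + cos φ·ΔZ = −(-0.050795)(-0.427263)(-229.7) − (-0.050795)(0.904127)(609.0) + (0.998709)(216.8) = 249.47 m.
1° of latitude spans πR/180 = 111317 m, so Δφ = 249.47 / 111317 × 3600 = 8.068″.

Δφ = 8.1″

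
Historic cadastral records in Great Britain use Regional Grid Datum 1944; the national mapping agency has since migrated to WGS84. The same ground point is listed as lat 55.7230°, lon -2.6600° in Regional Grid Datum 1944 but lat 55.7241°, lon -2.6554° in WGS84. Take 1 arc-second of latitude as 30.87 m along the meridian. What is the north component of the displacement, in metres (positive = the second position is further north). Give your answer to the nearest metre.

Δφ = 55.7241° − 55.7230° = +0.0011°; Δλ = -2.6554° − -2.6600° = +0.0046°.
1° of latitude = 3600 × 30.87 = 111132 m.
ΔN = Δφ × 111132 = 122.2 m; ΔE = Δλ × 111132 × cos(55.7230°) = +0.0046 × 111132 × 0.563194 = 287.9 m.

ΔN = 122 m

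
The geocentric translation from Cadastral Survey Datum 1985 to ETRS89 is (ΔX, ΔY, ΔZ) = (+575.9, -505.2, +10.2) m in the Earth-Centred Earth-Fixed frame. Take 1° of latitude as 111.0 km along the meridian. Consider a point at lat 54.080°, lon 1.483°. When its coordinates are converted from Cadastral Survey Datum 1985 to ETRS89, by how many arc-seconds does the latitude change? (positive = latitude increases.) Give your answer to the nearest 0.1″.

sin φ = 0.809837, cos φ = 0.586655, sin λ = 0.025880, cos λ = 0.999665.
North component: ΔN = −sin φ cos λ·ΔX − sin φ sin λ·ΔY + cos φ·ΔZ = −(0.809837)(0.999665)(575.9) − (0.809837)(0.025880)(-505.2) + (0.586655)(10.2) = -449.66 m.
1° of latitude spans 111000 m, so Δφ = -449.66 / 111000 × 3600 = -14.583″.

Δφ = -14.6″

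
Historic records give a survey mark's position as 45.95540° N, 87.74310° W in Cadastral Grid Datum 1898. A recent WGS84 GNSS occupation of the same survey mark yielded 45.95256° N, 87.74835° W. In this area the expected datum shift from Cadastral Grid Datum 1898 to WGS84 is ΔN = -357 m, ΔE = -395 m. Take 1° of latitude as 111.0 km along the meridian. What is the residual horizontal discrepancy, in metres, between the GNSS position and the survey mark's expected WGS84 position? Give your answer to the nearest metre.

Observed coordinate differences: Δφ = -0.00284°, Δλ = -0.00525°.
Converting to metres (1° lat = 111000 m, cos φ = 0.695218): observed ΔN = -315.2 m, observed ΔE = -405.1 m.
Subtracting the expected shift leaves a residual of -315.2 − (-357) = 41.8 m north and -405.1 − (-395) = -10.1 m east.
Residual distance = √(41.8² + (-10.1)²) = 43.0 m.

43 m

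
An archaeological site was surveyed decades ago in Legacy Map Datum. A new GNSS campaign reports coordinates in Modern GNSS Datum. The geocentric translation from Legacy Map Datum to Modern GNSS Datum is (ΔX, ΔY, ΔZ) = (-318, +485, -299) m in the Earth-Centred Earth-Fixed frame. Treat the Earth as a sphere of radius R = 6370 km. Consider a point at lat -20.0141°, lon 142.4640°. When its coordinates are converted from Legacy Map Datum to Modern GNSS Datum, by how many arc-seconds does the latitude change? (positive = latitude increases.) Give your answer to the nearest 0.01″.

sin φ = -0.342251, cos φ = 0.939608, sin λ = 0.609260, cos λ = -0.792971.
North component: ΔN = −sin φ cos λ·ΔX − sin φ sin λ·ΔY + cos φ·ΔZ = −(-0.342251)(-0.792971)(-318) − (-0.342251)(0.609260)(485) + (0.939608)(-299) = -93.51 m.
1° of latitude spans πR/180 = 111177 m, so Δφ = -93.51 / 111177 × 3600 = -3.028″.

Δφ = -3.03″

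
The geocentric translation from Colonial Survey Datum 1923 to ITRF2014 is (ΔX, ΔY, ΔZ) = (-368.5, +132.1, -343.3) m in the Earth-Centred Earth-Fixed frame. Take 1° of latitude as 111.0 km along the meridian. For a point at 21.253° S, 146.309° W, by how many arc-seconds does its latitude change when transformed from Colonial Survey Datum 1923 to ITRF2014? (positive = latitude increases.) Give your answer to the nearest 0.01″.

Δφ = -7.63″

sin φ = -0.362487, cos φ = 0.931989, sin λ = -0.554714, cos λ = -0.832041.
North component: ΔN = −sin φ cos λ·ΔX − sin φ sin λ·ΔY + cos φ·ΔZ = −(-0.362487)(-0.832041)(-368.5) − (-0.362487)(-0.554714)(132.1) + (0.931989)(-343.3) = -235.37 m.
1° of latitude spans 111000 m, so Δφ = -235.37 / 111000 × 3600 = -7.634″.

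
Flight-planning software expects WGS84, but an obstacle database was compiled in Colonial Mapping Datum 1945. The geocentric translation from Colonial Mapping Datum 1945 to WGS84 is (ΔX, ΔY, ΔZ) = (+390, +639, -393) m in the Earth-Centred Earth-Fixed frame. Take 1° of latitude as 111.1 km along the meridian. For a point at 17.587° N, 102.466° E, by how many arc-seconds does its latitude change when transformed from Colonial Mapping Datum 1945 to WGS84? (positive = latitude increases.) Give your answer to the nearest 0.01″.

Δφ = -17.42″

sin φ = 0.302154, cos φ = 0.953259, sin λ = 0.976424, cos λ = -0.215860.
North component: ΔN = −sin φ cos λ·ΔX − sin φ sin λ·ΔY + cos φ·ΔZ = −(0.302154)(-0.215860)(390) − (0.302154)(0.976424)(639) + (0.953259)(-393) = -537.72 m.
1° of latitude spans 111100 m, so Δφ = -537.72 / 111100 × 3600 = -17.424″.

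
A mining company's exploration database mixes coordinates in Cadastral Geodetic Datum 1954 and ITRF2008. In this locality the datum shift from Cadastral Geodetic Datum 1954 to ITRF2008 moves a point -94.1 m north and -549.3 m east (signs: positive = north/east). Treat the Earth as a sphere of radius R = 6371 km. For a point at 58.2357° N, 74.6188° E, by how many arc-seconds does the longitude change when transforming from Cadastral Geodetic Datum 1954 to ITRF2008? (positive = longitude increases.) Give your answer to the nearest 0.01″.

At latitude 58.2357°, cos φ = 0.526426.
One radian of longitude at latitude φ spans R cos φ, so Δλ = ΔE / (R cos φ) = -549.3 / (6371000 × 0.526426) = -1.6378e-04 rad = -33.782″.

Δλ = -33.78″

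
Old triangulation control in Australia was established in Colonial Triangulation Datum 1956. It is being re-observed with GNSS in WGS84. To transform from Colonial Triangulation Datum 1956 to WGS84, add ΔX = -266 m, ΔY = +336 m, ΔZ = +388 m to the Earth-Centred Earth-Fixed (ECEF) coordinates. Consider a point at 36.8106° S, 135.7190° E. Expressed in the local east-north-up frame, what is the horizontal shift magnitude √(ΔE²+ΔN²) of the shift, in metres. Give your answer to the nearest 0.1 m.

568.0 m

The local east axis at (φ, λ) is (−sin λ, cos λ, 0), so ΔE = −sin(135.7190°)·(-266) + cos(135.7190°)·336 = -54.84 m.
The local north axis is (−sin φ cos λ, −sin φ sin λ, cos φ), giving ΔN = 114.104 + 140.558 + 310.641 = 565.30 m.
Horizontal magnitude = √(ΔE² + ΔN²) = √((-54.84)² + 565.30²) = 567.96 m.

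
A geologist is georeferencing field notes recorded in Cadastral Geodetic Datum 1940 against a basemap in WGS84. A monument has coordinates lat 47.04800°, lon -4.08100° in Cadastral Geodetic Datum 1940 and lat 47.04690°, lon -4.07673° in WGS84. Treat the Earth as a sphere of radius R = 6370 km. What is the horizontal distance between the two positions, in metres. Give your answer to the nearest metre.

346 m

Δφ = 47.04690° − 47.04800° = -0.00110°; Δλ = -4.07673° − -4.08100° = +0.00427°.
1° along a meridian = πR/180 = 111177 m.
ΔN = Δφ × 111177 = -122.3 m; ΔE = Δλ × 111177 × cos(47.04800°) = +0.00427 × 111177 × 0.681385 = 323.5 m.
Distance = √(ΔE² + ΔN²) = √(323.5² + (-122.3)²) = 345.8 m.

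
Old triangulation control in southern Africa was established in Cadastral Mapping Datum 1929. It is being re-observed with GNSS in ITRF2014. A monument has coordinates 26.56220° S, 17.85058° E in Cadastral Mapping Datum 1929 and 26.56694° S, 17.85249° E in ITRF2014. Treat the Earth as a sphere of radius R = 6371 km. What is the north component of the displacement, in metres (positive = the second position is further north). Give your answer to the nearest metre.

ΔN = -527 m

Δφ = -26.56694° − -26.56220° = -0.00474°; Δλ = 17.85249° − 17.85058° = +0.00191°.
1° along a meridian = πR/180 = 111195 m.
ΔN = Δφ × 111195 = -527.1 m; ΔE = Δλ × 111195 × cos(-26.56220°) = +0.00191 × 111195 × 0.894449 = 190.0 m.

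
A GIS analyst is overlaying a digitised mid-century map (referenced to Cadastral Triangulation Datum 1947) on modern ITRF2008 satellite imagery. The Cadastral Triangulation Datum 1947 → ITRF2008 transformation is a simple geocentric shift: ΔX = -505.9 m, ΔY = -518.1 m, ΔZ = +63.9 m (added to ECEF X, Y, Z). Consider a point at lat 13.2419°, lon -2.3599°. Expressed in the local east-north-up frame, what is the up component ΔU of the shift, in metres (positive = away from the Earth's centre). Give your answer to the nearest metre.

The local up (radial) axis is (cos φ cos λ, cos φ sin λ, sin φ), giving ΔU = -492.031 + 20.766 + 14.637 = -456.63 m.

ΔU = -457 m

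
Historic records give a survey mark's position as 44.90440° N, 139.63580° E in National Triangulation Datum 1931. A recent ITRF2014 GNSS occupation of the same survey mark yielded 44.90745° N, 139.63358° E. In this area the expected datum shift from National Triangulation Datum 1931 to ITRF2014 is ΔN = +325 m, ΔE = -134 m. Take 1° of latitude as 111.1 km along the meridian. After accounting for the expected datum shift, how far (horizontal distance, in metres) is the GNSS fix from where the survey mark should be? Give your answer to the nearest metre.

Observed coordinate differences: Δφ = +0.00305°, Δλ = -0.00222°.
Converting to metres (1° lat = 111100 m, cos φ = 0.708286): observed ΔN = 338.9 m, observed ΔE = -174.7 m.
Subtracting the expected shift leaves a residual of 338.9 − (325) = 13.9 m north and -174.7 − (-134) = -40.7 m east.
Residual distance = √(13.9² + (-40.7)²) = 43.0 m.

43 m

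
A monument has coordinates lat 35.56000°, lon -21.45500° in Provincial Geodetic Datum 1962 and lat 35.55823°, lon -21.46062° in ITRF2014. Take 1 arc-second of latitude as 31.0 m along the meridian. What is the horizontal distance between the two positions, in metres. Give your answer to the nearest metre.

547 m

Δφ = 35.55823° − 35.56000° = -0.00177°; Δλ = -21.46062° − -21.45500° = -0.00562°.
1° of latitude = 3600 × 31.00 = 111600 m.
ΔN = Δφ × 111600 = -197.5 m; ΔE = Δλ × 111600 × cos(35.56000°) = -0.00562 × 111600 × 0.813507 = -510.2 m.
Distance = √(ΔE² + ΔN²) = √((-510.2)² + (-197.5)²) = 547.1 m.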